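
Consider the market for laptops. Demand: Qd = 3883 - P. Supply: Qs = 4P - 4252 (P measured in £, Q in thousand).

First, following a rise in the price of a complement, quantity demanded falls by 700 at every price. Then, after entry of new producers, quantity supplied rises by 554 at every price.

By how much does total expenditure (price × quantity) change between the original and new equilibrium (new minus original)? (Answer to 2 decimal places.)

Original equilibrium: 3883 - P = 4P - 4252 gives 8135 = 5P, so P = 1627 and Q = 2256.
The shock moves the curves to Qd = 3183 - P and Qs = 4P - 3698.
New equilibrium: 3183 - P = 4P - 3698 ⇒ 6881 = 5P ⇒ P = 1376.2, Q = 1806.8.
Expenditure moves from 1627×2256 = 3670512 to 1376.2×1806.8 = 2486518.16; change = -1183993.84.

-1183993.84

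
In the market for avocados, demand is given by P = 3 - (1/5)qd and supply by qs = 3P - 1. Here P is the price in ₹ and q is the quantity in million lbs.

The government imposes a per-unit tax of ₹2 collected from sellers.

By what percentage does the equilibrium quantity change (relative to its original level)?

-75

Original equilibrium: 15 - 5P = 3P - 1 gives 16 = 8P, so P = 2 and q = 5.
Since sellers keep the price net of the tax, the effective supply curve becomes qs = 3P - 7.
Clearing the new market: 15 - 5P = 3P - 7, so P = 2.75 and q = 1.25.
%Δq = (1.25 − 5) / 5 × 100 = -75%.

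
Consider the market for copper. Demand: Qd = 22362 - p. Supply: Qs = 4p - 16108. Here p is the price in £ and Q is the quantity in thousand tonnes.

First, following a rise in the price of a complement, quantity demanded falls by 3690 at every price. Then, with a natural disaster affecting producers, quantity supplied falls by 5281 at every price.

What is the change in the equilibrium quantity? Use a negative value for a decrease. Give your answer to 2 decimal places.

-4008.20

Before the shock: 22362 - p = 4p - 16108 ⇒ 38470 = 5p ⇒ p = 7694, Q = 14668.
The shock moves the curves to Qd = 18672 - p and Qs = 4p - 21389.
Equate the new curves: 18672 - p = 4p - 21389, giving 40061 = 5p, p = 8012.2, Q = 10659.8.
ΔQ = 10659.8 − 14668 = -4008.20.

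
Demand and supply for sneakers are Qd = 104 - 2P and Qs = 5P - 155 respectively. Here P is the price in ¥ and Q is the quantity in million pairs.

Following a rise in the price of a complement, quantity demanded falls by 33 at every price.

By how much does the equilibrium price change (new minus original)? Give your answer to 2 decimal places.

Initially, 104 - 2P = 5P - 155, so 259 = 7P and P = 37, Q = 30.
The new curves are Qd = 71 - 2P (demand) and Qs = 5P - 155 (supply).
Clearing the new market: 71 - 2P = 5P - 155, so P = 226/7 ≈ 32.2857 and Q = 45/7 ≈ 6.4286.
ΔP = 32.2857 − 37 = -4.71.

-4.71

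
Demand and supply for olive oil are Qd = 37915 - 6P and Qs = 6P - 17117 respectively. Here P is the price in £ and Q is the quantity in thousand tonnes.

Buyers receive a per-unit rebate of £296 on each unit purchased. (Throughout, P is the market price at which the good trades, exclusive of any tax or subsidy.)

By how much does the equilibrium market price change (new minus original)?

Before the shock: 37915 - 6P = 6P - 17117 ⇒ 55032 = 12P ⇒ P = 4586, Q = 10399.
Since buyers' out-of-pocket price is the market price minus the rebate, the effective demand curve becomes Qd = 39691 - 6P.
New equilibrium: 39691 - 6P = 6P - 17117 ⇒ 56808 = 12P ⇒ P = 4734, Q = 11287.
ΔP = 4734 − 4586 = +148.

+148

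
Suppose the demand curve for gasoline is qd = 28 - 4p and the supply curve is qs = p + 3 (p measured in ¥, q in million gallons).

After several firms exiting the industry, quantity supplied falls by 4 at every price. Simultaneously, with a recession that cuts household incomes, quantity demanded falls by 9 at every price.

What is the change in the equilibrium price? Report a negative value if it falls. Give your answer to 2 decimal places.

Original equilibrium: 28 - 4p = p + 3 gives 25 = 5p, so p = 5 and q = 8.
The shock moves the curves to qd = 19 - 4p and qs = p - 1.
Equate the new curves: 19 - 4p = p - 1, giving 20 = 5p, p = 4, q = 3.
Δp = 4 − 5 = -1.00.

-1.00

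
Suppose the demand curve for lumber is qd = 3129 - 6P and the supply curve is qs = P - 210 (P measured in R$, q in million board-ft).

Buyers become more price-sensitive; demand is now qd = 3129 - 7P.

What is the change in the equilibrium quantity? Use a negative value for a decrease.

-59.625

Solve the original market: 3129 - 6P = P - 210, hence P = 477 and q = 267.
The shock moves the curves to qd = 3129 - 7P and qs = P - 210.
Clearing the new market: 3129 - 7P = P - 210, so P = 417.375 and q = 207.375.
Δq = 207.375 − 267 = -59.625.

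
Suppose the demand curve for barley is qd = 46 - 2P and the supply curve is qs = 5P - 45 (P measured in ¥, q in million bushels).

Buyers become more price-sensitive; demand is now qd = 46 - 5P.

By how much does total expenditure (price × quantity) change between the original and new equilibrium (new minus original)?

-255.45

Original equilibrium: 46 - 2P = 5P - 45 gives 91 = 7P, so P = 13 and q = 20.
With the change applied: demand qd = 46 - 5P, supply qs = 5P - 45.
Setting them equal: 46 - 5P = 5P - 45 → 91 = 10P, so P = 9.1 and q = 0.5.
Expenditure moves from 13×20 = 260 to 9.1×0.5 = 4.55; change = -255.45.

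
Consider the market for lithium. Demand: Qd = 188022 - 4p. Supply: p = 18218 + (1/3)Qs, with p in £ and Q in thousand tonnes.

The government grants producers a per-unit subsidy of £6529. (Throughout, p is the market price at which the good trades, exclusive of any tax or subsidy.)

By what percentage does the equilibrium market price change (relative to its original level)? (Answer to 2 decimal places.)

-8.07

Solve the original market: 188022 - 4p = 3p - 54654, hence p = 34668 and Q = 49350.
Since sellers receive the price plus the subsidy, the effective supply curve becomes Qs = 3p - 35067.
New equilibrium: 188022 - 4p = 3p - 35067 ⇒ 223089 = 7p ⇒ p = 223089/7 ≈ 31869.8571, Q = 423798/7 ≈ 60542.5714.
%Δp = (31869.8571 − 34668) / 34668 × 100 = -8.07%.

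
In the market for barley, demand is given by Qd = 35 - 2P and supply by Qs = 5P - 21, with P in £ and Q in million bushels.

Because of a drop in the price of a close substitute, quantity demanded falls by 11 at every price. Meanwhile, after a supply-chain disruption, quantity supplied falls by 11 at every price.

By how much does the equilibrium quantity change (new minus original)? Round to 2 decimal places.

Solve the original market: 35 - 2P = 5P - 21, hence P = 8 and Q = 19.
After the shift, demand is Qd = 24 - 2P and supply is Qs = 5P - 32.
New equilibrium: 24 - 2P = 5P - 32 ⇒ 56 = 7P ⇒ P = 8, Q = 8.
ΔQ = 8 − 19 = -11.00.

-11.00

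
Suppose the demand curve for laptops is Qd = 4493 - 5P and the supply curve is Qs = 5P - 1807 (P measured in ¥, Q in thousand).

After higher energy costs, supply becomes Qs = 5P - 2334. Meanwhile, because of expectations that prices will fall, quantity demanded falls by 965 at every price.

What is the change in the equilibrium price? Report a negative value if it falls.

-43.8

Solve the original market: 4493 - 5P = 5P - 1807, hence P = 630 and Q = 1343.
After the shift, demand is Qd = 3528 - 5P and supply is Qs = 5P - 2334.
Clearing the new market: 3528 - 5P = 5P - 2334, so P = 586.2 and Q = 597.
ΔP = 586.2 − 630 = -43.8.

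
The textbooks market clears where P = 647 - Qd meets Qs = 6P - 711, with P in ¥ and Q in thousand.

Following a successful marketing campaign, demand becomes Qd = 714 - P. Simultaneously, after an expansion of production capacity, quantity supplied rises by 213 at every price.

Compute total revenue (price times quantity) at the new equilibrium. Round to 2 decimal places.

93645.55

Original equilibrium: 647 - P = 6P - 711 gives 1358 = 7P, so P = 194 and Q = 453.
The shock moves the curves to Qd = 714 - P and Qs = 6P - 498.
Setting them equal: 714 - P = 6P - 498 → 1212 = 7P, so P = 1212/7 ≈ 173.1429 and Q = 3786/7 ≈ 540.8571.
New expenditure = 173.1429 × 540.8571 = 93645.55.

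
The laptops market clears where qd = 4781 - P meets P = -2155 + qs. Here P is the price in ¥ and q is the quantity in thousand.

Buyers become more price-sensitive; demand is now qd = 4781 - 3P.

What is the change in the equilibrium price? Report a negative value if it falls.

-656.5

Solve the original market: 4781 - P = P + 2155, hence P = 1313 and q = 3468.
The shock moves the curves to qd = 4781 - 3P and qs = P + 2155.
Clearing the new market: 4781 - 3P = P + 2155, so P = 656.5 and q = 2811.5.
ΔP = 656.5 − 1313 = -656.5.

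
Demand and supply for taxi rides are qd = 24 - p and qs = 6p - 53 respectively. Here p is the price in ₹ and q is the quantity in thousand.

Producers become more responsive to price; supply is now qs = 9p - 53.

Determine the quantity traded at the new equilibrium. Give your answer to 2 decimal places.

16.30

Original equilibrium: 24 - p = 6p - 53 gives 77 = 7p, so p = 11 and q = 13.
After the shift, demand is qd = 24 - p and supply is qs = 9p - 53.
Setting them equal: 24 - p = 9p - 53 → 77 = 10p, so p = 7.7 and q = 16.3.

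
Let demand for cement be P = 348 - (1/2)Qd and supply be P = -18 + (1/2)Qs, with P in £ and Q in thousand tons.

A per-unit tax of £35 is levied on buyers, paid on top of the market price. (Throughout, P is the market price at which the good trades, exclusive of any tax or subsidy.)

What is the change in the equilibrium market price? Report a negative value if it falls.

-17.5

Before the shock: 696 - 2P = 2P + 36 ⇒ 660 = 4P ⇒ P = 165, Q = 366.
Since buyers pay the price plus the tax, the effective demand curve becomes Qd = 626 - 2P.
Clearing the new market: 626 - 2P = 2P + 36, so P = 147.5 and Q = 331.
ΔP = 147.5 − 165 = -17.5.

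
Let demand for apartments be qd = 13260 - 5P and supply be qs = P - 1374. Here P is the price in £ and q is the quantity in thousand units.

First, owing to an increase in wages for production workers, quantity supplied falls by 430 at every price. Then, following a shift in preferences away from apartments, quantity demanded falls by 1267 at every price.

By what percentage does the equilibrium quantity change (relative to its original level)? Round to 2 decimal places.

Original equilibrium: 13260 - 5P = P - 1374 gives 14634 = 6P, so P = 2439 and q = 1065.
The shock moves the curves to qd = 11993 - 5P and qs = P - 1804.
New equilibrium: 11993 - 5P = P - 1804 ⇒ 13797 = 6P ⇒ P = 2299.5, q = 495.5.
%Δq = (495.5 − 1065) / 1065 × 100 = -53.47%.

-53.47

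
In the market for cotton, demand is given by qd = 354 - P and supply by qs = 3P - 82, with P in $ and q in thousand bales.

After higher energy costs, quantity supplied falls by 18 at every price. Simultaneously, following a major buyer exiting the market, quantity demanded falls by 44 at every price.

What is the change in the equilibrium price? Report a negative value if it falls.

-6.5

Initially, 354 - P = 3P - 82, so 436 = 4P and P = 109, q = 245.
The new curves are qd = 310 - P (demand) and qs = 3P - 100 (supply).
New equilibrium: 310 - P = 3P - 100 ⇒ 410 = 4P ⇒ P = 102.5, q = 207.5.
ΔP = 102.5 − 109 = -6.5.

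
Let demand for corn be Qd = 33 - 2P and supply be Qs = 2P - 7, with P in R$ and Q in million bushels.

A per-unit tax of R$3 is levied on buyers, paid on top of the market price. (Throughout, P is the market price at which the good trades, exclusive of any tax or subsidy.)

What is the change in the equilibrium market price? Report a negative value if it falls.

-1.5

Before the shock: 33 - 2P = 2P - 7 ⇒ 40 = 4P ⇒ P = 10, Q = 13.
Since buyers pay the price plus the tax, the effective demand curve becomes Qd = 27 - 2P.
Clearing the new market: 27 - 2P = 2P - 7, so P = 8.5 and Q = 10.
ΔP = 8.5 − 10 = -1.5.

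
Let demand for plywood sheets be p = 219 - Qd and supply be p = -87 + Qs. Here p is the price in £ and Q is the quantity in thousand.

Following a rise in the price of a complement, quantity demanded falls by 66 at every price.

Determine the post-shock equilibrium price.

33

Initially, 219 - p = p + 87, so 132 = 2p and p = 66, Q = 153.
The new curves are Qd = 153 - p (demand) and Qs = p + 87 (supply).
Equate the new curves: 153 - p = p + 87, giving 66 = 2p, p = 33, Q = 120.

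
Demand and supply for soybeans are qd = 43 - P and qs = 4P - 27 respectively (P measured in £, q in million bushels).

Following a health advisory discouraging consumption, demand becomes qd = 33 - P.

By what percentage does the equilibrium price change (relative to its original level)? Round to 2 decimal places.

Solve the original market: 43 - P = 4P - 27, hence P = 14 and q = 29.
With the change applied: demand qd = 33 - P, supply qs = 4P - 27.
Setting them equal: 33 - P = 4P - 27 → 60 = 5P, so P = 12 and q = 21.
%ΔP = (12 − 14) / 14 × 100 = -14.29%.

-14.29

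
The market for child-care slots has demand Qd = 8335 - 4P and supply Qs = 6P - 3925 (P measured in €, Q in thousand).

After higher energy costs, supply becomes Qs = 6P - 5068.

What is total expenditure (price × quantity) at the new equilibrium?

Original equilibrium: 8335 - 4P = 6P - 3925 gives 12260 = 10P, so P = 1226 and Q = 3431.
With the change applied: demand Qd = 8335 - 4P, supply Qs = 6P - 5068.
Clearing the new market: 8335 - 4P = 6P - 5068, so P = 1340.3 and Q = 2973.8.
New expenditure = 1340.3 × 2973.8 = 3985784.14.

3985784.14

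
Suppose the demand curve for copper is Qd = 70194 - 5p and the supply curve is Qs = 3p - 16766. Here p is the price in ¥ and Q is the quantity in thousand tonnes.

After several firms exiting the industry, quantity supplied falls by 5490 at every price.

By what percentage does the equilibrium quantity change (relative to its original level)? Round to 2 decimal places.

-21.66

Solve the original market: 70194 - 5p = 3p - 16766, hence p = 10870 and Q = 15844.
With the change applied: demand Qd = 70194 - 5p, supply Qs = 3p - 22256.
New equilibrium: 70194 - 5p = 3p - 22256 ⇒ 92450 = 8p ⇒ p = 11556.25, Q = 12412.75.
%ΔQ = (12412.75 − 15844) / 15844 × 100 = -21.66%.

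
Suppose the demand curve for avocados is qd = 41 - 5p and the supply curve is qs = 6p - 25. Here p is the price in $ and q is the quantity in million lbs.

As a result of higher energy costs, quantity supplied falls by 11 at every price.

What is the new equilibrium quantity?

6

Solve the original market: 41 - 5p = 6p - 25, hence p = 6 and q = 11.
The new curves are qd = 41 - 5p (demand) and qs = 6p - 36 (supply).
Setting them equal: 41 - 5p = 6p - 36 → 77 = 11p, so p = 7 and q = 6.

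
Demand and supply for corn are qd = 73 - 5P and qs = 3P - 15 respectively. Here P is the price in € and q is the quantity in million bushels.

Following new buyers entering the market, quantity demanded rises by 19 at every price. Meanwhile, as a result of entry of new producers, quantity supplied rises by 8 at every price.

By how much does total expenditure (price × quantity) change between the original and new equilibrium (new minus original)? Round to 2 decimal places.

Before the shock: 73 - 5P = 3P - 15 ⇒ 88 = 8P ⇒ P = 11, q = 18.
With the change applied: demand qd = 92 - 5P, supply qs = 3P - 7.
Setting them equal: 92 - 5P = 3P - 7 → 99 = 8P, so P = 12.375 and q = 30.125.
Expenditure moves from 11×18 = 198 to 12.375×30.125 = 372.796875; change = +174.80.

+174.80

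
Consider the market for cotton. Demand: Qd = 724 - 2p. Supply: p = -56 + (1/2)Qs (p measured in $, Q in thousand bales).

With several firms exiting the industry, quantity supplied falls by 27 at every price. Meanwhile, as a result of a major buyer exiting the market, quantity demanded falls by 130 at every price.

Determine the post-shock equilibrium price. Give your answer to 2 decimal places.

127.25

Before the shock: 724 - 2p = 2p + 112 ⇒ 612 = 4p ⇒ p = 153, Q = 418.
The shock moves the curves to Qd = 594 - 2p and Qs = 2p + 85.
New equilibrium: 594 - 2p = 2p + 85 ⇒ 509 = 4p ⇒ p = 127.25, Q = 339.5.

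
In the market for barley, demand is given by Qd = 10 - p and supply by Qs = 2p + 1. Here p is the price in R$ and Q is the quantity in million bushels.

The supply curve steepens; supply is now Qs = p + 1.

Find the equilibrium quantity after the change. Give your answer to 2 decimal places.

5.50

Before the shock: 10 - p = 2p + 1 ⇒ 9 = 3p ⇒ p = 3, Q = 7.
After the shift, demand is Qd = 10 - p and supply is Qs = p + 1.
Equate the new curves: 10 - p = p + 1, giving 9 = 2p, p = 4.5, Q = 5.5.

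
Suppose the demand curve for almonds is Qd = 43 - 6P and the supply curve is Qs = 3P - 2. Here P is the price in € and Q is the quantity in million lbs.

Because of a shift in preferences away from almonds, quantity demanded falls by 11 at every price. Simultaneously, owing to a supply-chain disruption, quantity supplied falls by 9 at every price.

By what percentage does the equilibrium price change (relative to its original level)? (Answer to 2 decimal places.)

-4.44

Original equilibrium: 43 - 6P = 3P - 2 gives 45 = 9P, so P = 5 and Q = 13.
The shock moves the curves to Qd = 32 - 6P and Qs = 3P - 11.
Setting them equal: 32 - 6P = 3P - 11 → 43 = 9P, so P = 43/9 ≈ 4.7778 and Q = 10/3 ≈ 3.3333.
%ΔP = (4.7778 − 5) / 5 × 100 = -4.44%.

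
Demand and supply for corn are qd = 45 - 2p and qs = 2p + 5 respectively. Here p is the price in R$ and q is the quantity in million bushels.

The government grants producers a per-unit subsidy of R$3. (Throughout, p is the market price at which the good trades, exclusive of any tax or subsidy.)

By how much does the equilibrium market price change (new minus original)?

Before the shock: 45 - 2p = 2p + 5 ⇒ 40 = 4p ⇒ p = 10, q = 25.
Since sellers receive the price plus the subsidy, the effective supply curve becomes qs = 2p + 11.
Setting them equal: 45 - 2p = 2p + 11 → 34 = 4p, so p = 8.5 and q = 28.
Δp = 8.5 − 10 = -1.5.

-1.5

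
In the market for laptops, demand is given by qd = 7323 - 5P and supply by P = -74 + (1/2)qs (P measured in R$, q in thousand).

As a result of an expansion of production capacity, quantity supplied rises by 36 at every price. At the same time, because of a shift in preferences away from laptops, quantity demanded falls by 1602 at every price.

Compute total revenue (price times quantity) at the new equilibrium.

Before the shock: 7323 - 5P = 2P + 148 ⇒ 7175 = 7P ⇒ P = 1025, q = 2198.
The new curves are qd = 5721 - 5P (demand) and qs = 2P + 184 (supply).
Equate the new curves: 5721 - 5P = 2P + 184, giving 5537 = 7P, P = 791, q = 1766.
New expenditure = 791 × 1766 = 1396906.

1396906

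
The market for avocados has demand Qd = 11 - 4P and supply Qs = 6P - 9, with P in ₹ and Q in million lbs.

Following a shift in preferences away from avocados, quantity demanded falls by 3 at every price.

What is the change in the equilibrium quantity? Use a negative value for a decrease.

Original equilibrium: 11 - 4P = 6P - 9 gives 20 = 10P, so P = 2 and Q = 3.
The shock moves the curves to Qd = 8 - 4P and Qs = 6P - 9.
New equilibrium: 8 - 4P = 6P - 9 ⇒ 17 = 10P ⇒ P = 1.7, Q = 1.2.
ΔQ = 1.2 − 3 = -1.8.

-1.8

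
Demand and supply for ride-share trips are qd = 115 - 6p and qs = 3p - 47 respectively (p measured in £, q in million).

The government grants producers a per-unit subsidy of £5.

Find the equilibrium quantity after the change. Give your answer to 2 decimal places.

Initially, 115 - 6p = 3p - 47, so 162 = 9p and p = 18, q = 7.
Since sellers receive the price plus the subsidy, the effective supply curve becomes qs = 3p - 32.
Clearing the new market: 115 - 6p = 3p - 32, so p = 49/3 ≈ 16.3333 and q = 17.

17.00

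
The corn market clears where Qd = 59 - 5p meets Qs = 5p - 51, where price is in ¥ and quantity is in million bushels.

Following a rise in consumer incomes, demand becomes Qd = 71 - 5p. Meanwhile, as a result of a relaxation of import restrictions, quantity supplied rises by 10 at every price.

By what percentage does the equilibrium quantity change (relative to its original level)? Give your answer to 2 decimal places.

+275.00

Before the shock: 59 - 5p = 5p - 51 ⇒ 110 = 10p ⇒ p = 11, Q = 4.
The shock moves the curves to Qd = 71 - 5p and Qs = 5p - 41.
Clearing the new market: 71 - 5p = 5p - 41, so p = 11.2 and Q = 15.
%ΔQ = (15 − 4) / 4 × 100 = +275.00%.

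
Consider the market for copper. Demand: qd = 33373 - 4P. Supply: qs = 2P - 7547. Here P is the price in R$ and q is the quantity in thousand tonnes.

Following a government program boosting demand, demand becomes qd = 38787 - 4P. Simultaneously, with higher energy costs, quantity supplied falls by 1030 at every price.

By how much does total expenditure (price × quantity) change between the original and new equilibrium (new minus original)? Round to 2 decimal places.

Before the shock: 33373 - 4P = 2P - 7547 ⇒ 40920 = 6P ⇒ P = 6820, q = 6093.
The shock moves the curves to qd = 38787 - 4P and qs = 2P - 8577.
Clearing the new market: 38787 - 4P = 2P - 8577, so P = 7894 and q = 7211.
Expenditure moves from 6820×6093 = 41554260 to 7894×7211 = 56923634; change = +15369374.00.

+15369374.00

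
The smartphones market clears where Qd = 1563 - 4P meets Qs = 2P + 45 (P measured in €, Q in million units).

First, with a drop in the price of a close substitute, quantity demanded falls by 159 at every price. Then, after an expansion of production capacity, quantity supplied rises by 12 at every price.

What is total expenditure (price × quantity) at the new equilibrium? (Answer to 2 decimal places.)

Initially, 1563 - 4P = 2P + 45, so 1518 = 6P and P = 253, Q = 551.
The new curves are Qd = 1404 - 4P (demand) and Qs = 2P + 57 (supply).
Equate the new curves: 1404 - 4P = 2P + 57, giving 1347 = 6P, P = 224.5, Q = 506.
New expenditure = 224.5 × 506 = 113597.00.

113597.00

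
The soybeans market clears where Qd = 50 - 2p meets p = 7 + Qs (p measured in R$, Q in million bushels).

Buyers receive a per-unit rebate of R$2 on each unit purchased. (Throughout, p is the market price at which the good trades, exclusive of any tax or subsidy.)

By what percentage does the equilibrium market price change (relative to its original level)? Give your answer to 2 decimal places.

+7.02

Solve the original market: 50 - 2p = p - 7, hence p = 19 and Q = 12.
Since buyers' out-of-pocket price is the market price minus the rebate, the effective demand curve becomes Qd = 54 - 2p.
Setting them equal: 54 - 2p = p - 7 → 61 = 3p, so p = 61/3 ≈ 20.3333 and Q = 40/3 ≈ 13.3333.
%Δp = (20.3333 − 19) / 19 × 100 = +7.02%.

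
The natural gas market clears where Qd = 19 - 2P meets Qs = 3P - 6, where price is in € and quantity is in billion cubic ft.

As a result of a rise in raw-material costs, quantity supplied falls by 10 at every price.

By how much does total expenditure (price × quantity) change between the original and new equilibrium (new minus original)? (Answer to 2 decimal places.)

Solve the original market: 19 - 2P = 3P - 6, hence P = 5 and Q = 9.
After the shift, demand is Qd = 19 - 2P and supply is Qs = 3P - 16.
Equate the new curves: 19 - 2P = 3P - 16, giving 35 = 5P, P = 7, Q = 5.
Expenditure moves from 5×9 = 45 to 7×5 = 35; change = -10.00.

-10.00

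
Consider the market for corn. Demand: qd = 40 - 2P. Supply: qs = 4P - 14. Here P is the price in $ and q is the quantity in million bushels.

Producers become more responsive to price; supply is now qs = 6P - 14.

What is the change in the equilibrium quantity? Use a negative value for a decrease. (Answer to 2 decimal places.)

+4.50

Original equilibrium: 40 - 2P = 4P - 14 gives 54 = 6P, so P = 9 and q = 22.
After the shift, demand is qd = 40 - 2P and supply is qs = 6P - 14.
New equilibrium: 40 - 2P = 6P - 14 ⇒ 54 = 8P ⇒ P = 6.75, q = 26.5.
Δq = 26.5 − 22 = +4.50.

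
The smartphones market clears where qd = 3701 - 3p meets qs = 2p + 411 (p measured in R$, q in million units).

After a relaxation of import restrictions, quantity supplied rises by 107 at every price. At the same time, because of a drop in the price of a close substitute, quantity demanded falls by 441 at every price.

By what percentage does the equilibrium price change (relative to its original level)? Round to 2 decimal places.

-16.66

Before the shock: 3701 - 3p = 2p + 411 ⇒ 3290 = 5p ⇒ p = 658, q = 1727.
After the shift, demand is qd = 3260 - 3p and supply is qs = 2p + 518.
Setting them equal: 3260 - 3p = 2p + 518 → 2742 = 5p, so p = 548.4 and q = 1614.8.
%Δp = (548.4 − 658) / 658 × 100 = -16.66%.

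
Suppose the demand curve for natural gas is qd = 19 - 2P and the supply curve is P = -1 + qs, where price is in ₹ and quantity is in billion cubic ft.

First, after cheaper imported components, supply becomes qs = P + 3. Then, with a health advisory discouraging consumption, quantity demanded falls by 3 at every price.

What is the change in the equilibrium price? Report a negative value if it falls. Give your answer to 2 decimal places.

-1.67

Original equilibrium: 19 - 2P = P + 1 gives 18 = 3P, so P = 6 and q = 7.
The shock moves the curves to qd = 16 - 2P and qs = P + 3.
Setting them equal: 16 - 2P = P + 3 → 13 = 3P, so P = 13/3 ≈ 4.3333 and q = 22/3 ≈ 7.3333.
ΔP = 4.3333 − 6 = -1.67.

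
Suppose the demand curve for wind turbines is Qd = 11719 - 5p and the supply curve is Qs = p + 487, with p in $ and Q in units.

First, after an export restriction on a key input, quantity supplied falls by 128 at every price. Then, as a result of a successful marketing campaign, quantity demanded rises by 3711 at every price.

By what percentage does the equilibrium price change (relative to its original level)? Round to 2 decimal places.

+34.18

Solve the original market: 11719 - 5p = p + 487, hence p = 1872 and Q = 2359.
After the shift, demand is Qd = 15430 - 5p and supply is Qs = p + 359.
Clearing the new market: 15430 - 5p = p + 359, so p = 15071/6 ≈ 2511.8333 and Q = 17225/6 ≈ 2870.8333.
%Δp = (2511.8333 − 1872) / 1872 × 100 = +34.18%.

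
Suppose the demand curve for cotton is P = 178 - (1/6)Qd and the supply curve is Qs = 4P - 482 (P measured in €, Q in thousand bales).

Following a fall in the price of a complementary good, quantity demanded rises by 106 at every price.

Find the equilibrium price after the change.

165.6

Initially, 1068 - 6P = 4P - 482, so 1550 = 10P and P = 155, Q = 138.
With the change applied: demand Qd = 1174 - 6P, supply Qs = 4P - 482.
Setting them equal: 1174 - 6P = 4P - 482 → 1656 = 10P, so P = 165.6 and Q = 180.4.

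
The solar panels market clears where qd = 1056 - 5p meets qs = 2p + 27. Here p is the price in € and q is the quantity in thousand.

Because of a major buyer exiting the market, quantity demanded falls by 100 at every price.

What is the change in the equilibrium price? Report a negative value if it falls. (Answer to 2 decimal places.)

-14.29

Solve the original market: 1056 - 5p = 2p + 27, hence p = 147 and q = 321.
The new curves are qd = 956 - 5p (demand) and qs = 2p + 27 (supply).
New equilibrium: 956 - 5p = 2p + 27 ⇒ 929 = 7p ⇒ p = 929/7 ≈ 132.7143, q = 2047/7 ≈ 292.4286.
Δp = 132.7143 − 147 = -14.29.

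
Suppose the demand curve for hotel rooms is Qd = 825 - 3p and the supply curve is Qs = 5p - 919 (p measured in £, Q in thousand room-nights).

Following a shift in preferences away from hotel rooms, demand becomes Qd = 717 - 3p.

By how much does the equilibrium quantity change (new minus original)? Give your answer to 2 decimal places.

Before the shock: 825 - 3p = 5p - 919 ⇒ 1744 = 8p ⇒ p = 218, Q = 171.
The new curves are Qd = 717 - 3p (demand) and Qs = 5p - 919 (supply).
Clearing the new market: 717 - 3p = 5p - 919, so p = 204.5 and Q = 103.5.
ΔQ = 103.5 − 171 = -67.50.

-67.50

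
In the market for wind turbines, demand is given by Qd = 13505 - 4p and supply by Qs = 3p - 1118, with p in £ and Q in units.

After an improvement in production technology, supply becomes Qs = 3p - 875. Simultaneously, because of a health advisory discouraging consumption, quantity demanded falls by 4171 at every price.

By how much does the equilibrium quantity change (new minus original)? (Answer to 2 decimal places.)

-1648.71

Initially, 13505 - 4p = 3p - 1118, so 14623 = 7p and p = 2089, Q = 5149.
The shock moves the curves to Qd = 9334 - 4p and Qs = 3p - 875.
New equilibrium: 9334 - 4p = 3p - 875 ⇒ 10209 = 7p ⇒ p = 10209/7 ≈ 1458.4286, Q = 24502/7 ≈ 3500.2857.
ΔQ = 3500.2857 − 5149 = -1648.71.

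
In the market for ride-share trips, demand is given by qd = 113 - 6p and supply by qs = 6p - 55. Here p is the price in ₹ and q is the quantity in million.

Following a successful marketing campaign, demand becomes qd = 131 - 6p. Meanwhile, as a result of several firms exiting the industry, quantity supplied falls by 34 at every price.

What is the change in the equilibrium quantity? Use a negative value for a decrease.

Initially, 113 - 6p = 6p - 55, so 168 = 12p and p = 14, q = 29.
The shock moves the curves to qd = 131 - 6p and qs = 6p - 89.
Equate the new curves: 131 - 6p = 6p - 89, giving 220 = 12p, p = 55/3 ≈ 18.3333, q = 21.
Δq = 21 − 29 = -8.

-8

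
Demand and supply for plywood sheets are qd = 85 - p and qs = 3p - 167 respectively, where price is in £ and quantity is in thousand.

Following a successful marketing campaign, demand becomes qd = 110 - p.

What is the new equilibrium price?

69.25

Before the shock: 85 - p = 3p - 167 ⇒ 252 = 4p ⇒ p = 63, q = 22.
With the change applied: demand qd = 110 - p, supply qs = 3p - 167.
Setting them equal: 110 - p = 3p - 167 → 277 = 4p, so p = 69.25 and q = 40.75.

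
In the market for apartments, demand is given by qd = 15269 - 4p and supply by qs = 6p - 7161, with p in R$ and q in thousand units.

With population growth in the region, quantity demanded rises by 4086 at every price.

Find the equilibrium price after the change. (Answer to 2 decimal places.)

Initially, 15269 - 4p = 6p - 7161, so 22430 = 10p and p = 2243, q = 6297.
The shock moves the curves to qd = 19355 - 4p and qs = 6p - 7161.
Setting them equal: 19355 - 4p = 6p - 7161 → 26516 = 10p, so p = 2651.6 and q = 8748.6.

2651.60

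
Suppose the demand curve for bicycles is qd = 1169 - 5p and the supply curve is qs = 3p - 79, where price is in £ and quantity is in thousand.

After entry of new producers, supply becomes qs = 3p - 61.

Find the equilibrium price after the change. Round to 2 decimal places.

153.75

Before the shock: 1169 - 5p = 3p - 79 ⇒ 1248 = 8p ⇒ p = 156, q = 389.
After the shift, demand is qd = 1169 - 5p and supply is qs = 3p - 61.
New equilibrium: 1169 - 5p = 3p - 61 ⇒ 1230 = 8p ⇒ p = 153.75, q = 400.25.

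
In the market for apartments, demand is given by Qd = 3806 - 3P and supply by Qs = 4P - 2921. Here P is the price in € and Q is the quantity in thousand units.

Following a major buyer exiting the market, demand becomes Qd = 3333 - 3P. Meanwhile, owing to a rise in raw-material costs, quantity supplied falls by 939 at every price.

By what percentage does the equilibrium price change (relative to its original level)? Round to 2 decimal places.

+6.93

Before the shock: 3806 - 3P = 4P - 2921 ⇒ 6727 = 7P ⇒ P = 961, Q = 923.
The new curves are Qd = 3333 - 3P (demand) and Qs = 4P - 3860 (supply).
New equilibrium: 3333 - 3P = 4P - 3860 ⇒ 7193 = 7P ⇒ P = 7193/7 ≈ 1027.5714, Q = 1752/7 ≈ 250.2857.
%ΔP = (1027.5714 − 961) / 961 × 100 = +6.93%.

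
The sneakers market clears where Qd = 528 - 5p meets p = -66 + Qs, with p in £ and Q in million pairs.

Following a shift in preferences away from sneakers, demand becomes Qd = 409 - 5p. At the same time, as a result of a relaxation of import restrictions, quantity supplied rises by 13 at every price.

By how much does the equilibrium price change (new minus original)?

Before the shock: 528 - 5p = p + 66 ⇒ 462 = 6p ⇒ p = 77, Q = 143.
The shock moves the curves to Qd = 409 - 5p and Qs = p + 79.
Clearing the new market: 409 - 5p = p + 79, so p = 55 and Q = 134.
Δp = 55 − 77 = -22.

-22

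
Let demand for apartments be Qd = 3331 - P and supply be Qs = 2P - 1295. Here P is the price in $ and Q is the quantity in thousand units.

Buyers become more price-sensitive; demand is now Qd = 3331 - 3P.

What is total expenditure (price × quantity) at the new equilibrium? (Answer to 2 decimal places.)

513856.08

Solve the original market: 3331 - P = 2P - 1295, hence P = 1542 and Q = 1789.
The shock moves the curves to Qd = 3331 - 3P and Qs = 2P - 1295.
Clearing the new market: 3331 - 3P = 2P - 1295, so P = 925.2 and Q = 555.4.
New expenditure = 925.2 × 555.4 = 513856.08.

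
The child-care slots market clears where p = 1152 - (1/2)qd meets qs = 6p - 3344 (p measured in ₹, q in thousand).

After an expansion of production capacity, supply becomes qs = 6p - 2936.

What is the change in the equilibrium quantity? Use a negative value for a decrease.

+102

Solve the original market: 2304 - 2p = 6p - 3344, hence p = 706 and q = 892.
The shock moves the curves to qd = 2304 - 2p and qs = 6p - 2936.
Setting them equal: 2304 - 2p = 6p - 2936 → 5240 = 8p, so p = 655 and q = 994.
Δq = 994 − 892 = +102.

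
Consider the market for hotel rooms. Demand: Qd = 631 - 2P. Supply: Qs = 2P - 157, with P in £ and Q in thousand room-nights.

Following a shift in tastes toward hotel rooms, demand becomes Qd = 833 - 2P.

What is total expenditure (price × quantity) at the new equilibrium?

83655

Initially, 631 - 2P = 2P - 157, so 788 = 4P and P = 197, Q = 237.
With the change applied: demand Qd = 833 - 2P, supply Qs = 2P - 157.
Equate the new curves: 833 - 2P = 2P - 157, giving 990 = 4P, P = 247.5, Q = 338.
New expenditure = 247.5 × 338 = 83655.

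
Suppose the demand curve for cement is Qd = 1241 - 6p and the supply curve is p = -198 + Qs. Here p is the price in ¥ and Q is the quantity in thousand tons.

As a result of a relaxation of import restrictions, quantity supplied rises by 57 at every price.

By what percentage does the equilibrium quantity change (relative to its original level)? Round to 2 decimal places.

Original equilibrium: 1241 - 6p = p + 198 gives 1043 = 7p, so p = 149 and Q = 347.
After the shift, demand is Qd = 1241 - 6p and supply is Qs = p + 255.
New equilibrium: 1241 - 6p = p + 255 ⇒ 986 = 7p ⇒ p = 986/7 ≈ 140.8571, Q = 2771/7 ≈ 395.8571.
%ΔQ = (395.8571 − 347) / 347 × 100 = +14.08%.

+14.08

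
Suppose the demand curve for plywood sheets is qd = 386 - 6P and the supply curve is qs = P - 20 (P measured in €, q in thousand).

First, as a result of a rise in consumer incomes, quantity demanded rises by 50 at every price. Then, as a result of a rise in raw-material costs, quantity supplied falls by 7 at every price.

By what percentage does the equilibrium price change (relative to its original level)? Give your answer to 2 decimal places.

+14.04

Original equilibrium: 386 - 6P = P - 20 gives 406 = 7P, so P = 58 and q = 38.
With the change applied: demand qd = 436 - 6P, supply qs = P - 27.
Setting them equal: 436 - 6P = P - 27 → 463 = 7P, so P = 463/7 ≈ 66.1429 and q = 274/7 ≈ 39.1429.
%ΔP = (66.1429 − 58) / 58 × 100 = +14.04%.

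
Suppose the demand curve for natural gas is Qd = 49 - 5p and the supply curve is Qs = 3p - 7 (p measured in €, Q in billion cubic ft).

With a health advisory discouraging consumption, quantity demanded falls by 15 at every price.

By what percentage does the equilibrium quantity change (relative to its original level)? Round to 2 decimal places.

-40.18

Solve the original market: 49 - 5p = 3p - 7, hence p = 7 and Q = 14.
After the shift, demand is Qd = 34 - 5p and supply is Qs = 3p - 7.
Clearing the new market: 34 - 5p = 3p - 7, so p = 5.125 and Q = 8.375.
%ΔQ = (8.375 − 14) / 14 × 100 = -40.18%.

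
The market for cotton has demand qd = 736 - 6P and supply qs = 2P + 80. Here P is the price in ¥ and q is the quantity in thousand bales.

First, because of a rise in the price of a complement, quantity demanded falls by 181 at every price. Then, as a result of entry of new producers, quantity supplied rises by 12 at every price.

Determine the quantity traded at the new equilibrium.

Original equilibrium: 736 - 6P = 2P + 80 gives 656 = 8P, so P = 82 and q = 244.
With the change applied: demand qd = 555 - 6P, supply qs = 2P + 92.
Equate the new curves: 555 - 6P = 2P + 92, giving 463 = 8P, P = 57.875, q = 207.75.

207.75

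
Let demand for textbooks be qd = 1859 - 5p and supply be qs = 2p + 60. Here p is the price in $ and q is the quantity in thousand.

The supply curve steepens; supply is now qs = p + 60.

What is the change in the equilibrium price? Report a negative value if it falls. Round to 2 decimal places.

+42.83

Original equilibrium: 1859 - 5p = 2p + 60 gives 1799 = 7p, so p = 257 and q = 574.
With the change applied: demand qd = 1859 - 5p, supply qs = p + 60.
Equate the new curves: 1859 - 5p = p + 60, giving 1799 = 6p, p = 1799/6 ≈ 299.8333, q = 2159/6 ≈ 359.8333.
Δp = 299.8333 − 257 = +42.83.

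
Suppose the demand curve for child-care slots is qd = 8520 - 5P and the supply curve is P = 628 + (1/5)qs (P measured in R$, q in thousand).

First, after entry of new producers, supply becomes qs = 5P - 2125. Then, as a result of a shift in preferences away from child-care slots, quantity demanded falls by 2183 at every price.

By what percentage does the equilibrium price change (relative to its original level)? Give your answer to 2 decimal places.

-27.43

Initially, 8520 - 5P = 5P - 3140, so 11660 = 10P and P = 1166, q = 2690.
The new curves are qd = 6337 - 5P (demand) and qs = 5P - 2125 (supply).
Clearing the new market: 6337 - 5P = 5P - 2125, so P = 846.2 and q = 2106.
%ΔP = (846.2 − 1166) / 1166 × 100 = -27.43%.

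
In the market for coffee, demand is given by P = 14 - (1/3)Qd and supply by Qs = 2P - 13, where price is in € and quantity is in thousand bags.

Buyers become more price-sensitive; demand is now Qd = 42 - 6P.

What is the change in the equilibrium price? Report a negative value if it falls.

Before the shock: 42 - 3P = 2P - 13 ⇒ 55 = 5P ⇒ P = 11, Q = 9.
The new curves are Qd = 42 - 6P (demand) and Qs = 2P - 13 (supply).
Setting them equal: 42 - 6P = 2P - 13 → 55 = 8P, so P = 6.875 and Q = 0.75.
ΔP = 6.875 − 11 = -4.125.

-4.125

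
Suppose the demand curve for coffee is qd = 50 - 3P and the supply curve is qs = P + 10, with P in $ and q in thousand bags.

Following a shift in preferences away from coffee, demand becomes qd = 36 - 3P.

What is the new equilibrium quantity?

Solve the original market: 50 - 3P = P + 10, hence P = 10 and q = 20.
With the change applied: demand qd = 36 - 3P, supply qs = P + 10.
New equilibrium: 36 - 3P = P + 10 ⇒ 26 = 4P ⇒ P = 6.5, q = 16.5.

16.5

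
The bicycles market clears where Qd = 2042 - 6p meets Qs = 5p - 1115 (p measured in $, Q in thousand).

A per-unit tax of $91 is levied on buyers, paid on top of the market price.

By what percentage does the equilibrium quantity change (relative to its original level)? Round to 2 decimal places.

Before the shock: 2042 - 6p = 5p - 1115 ⇒ 3157 = 11p ⇒ p = 287, Q = 320.
Since buyers pay the price plus the tax, the effective demand curve becomes Qd = 1496 - 6p.
Setting them equal: 1496 - 6p = 5p - 1115 → 2611 = 11p, so p = 2611/11 ≈ 237.3636 and Q = 790/11 ≈ 71.8182.
%ΔQ = (71.8182 − 320) / 320 × 100 = -77.56%.

-77.56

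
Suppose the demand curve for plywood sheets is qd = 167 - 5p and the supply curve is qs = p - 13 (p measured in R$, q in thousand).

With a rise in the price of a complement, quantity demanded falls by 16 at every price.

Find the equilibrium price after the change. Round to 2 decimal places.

27.33

Initially, 167 - 5p = p - 13, so 180 = 6p and p = 30, q = 17.
The new curves are qd = 151 - 5p (demand) and qs = p - 13 (supply).
Clearing the new market: 151 - 5p = p - 13, so p = 82/3 ≈ 27.3333 and q = 43/3 ≈ 14.3333.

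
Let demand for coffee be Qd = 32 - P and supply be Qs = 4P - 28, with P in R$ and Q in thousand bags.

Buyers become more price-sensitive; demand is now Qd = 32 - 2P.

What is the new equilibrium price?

10

Initially, 32 - P = 4P - 28, so 60 = 5P and P = 12, Q = 20.
The shock moves the curves to Qd = 32 - 2P and Qs = 4P - 28.
Setting them equal: 32 - 2P = 4P - 28 → 60 = 6P, so P = 10 and Q = 12.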